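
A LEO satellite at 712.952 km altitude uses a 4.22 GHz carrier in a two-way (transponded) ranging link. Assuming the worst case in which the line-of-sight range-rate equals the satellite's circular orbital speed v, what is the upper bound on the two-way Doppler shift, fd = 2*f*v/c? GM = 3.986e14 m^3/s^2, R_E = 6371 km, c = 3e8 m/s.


r = 7.083952e+06 m
v = sqrt(mu/r) = 7501.2017 m/s (worst-case radial velocity)
f = 4.22 GHz = 4.22e+09 Hz
fd = 2*f*v/c = 2*4.22e+09*7501.2017/3.0e+08
fd = 211033.8073 Hz

211033.8073 Hz


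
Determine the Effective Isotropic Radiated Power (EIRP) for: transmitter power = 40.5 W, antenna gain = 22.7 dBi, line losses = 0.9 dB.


Pt = 40.5 W = 16.0746 dBW
EIRP = Pt_dBW + Gt - losses = 16.0746 + 22.7 - 0.9 = 37.8746 dBW

37.8746 dBW


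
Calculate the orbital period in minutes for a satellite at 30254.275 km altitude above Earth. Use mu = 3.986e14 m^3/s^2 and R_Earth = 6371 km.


r = 36625.2750 km = 3.6625275e+07 m
T = 2*pi*sqrt(r^3/mu) = 2*pi*sqrt(4.9129538e+22 / 3.986e14)
T = 69756.1596 s = 1162.6027 min

1162.6027 minutes


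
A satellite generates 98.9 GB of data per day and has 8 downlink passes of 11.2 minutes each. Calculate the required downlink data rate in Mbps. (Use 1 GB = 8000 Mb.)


total contact time = 8 * 11.2 * 60 = 5376.0000 s
data = 98.9 GB = 791200.0000 Mb
rate = 791200.0000 / 5376.0000 = 147.1726 Mbps

147.1726 Mbps


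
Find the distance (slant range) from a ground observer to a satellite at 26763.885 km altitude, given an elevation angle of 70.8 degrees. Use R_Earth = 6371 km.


h = 26763.885 km, el = 70.8 deg
d = -R_E*sin(el) + sqrt((R_E*sin(el))^2 + 2*R_E*h + h^2)
d = -6371.0000*sin(1.2357) + sqrt((6371.0000*0.9443764)^2 + 2*6371.0000*26763.885 + 26763.885^2)
d = 27051.9539 km

27051.9539 km


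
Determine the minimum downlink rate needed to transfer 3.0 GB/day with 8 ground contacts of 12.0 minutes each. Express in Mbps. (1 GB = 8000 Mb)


total contact time = 8 * 12.0 * 60 = 5760.0000 s
data = 3.0 GB = 24000.0000 Mb
rate = 24000.0000 / 5760.0000 = 4.1667 Mbps

4.1667 Mbps


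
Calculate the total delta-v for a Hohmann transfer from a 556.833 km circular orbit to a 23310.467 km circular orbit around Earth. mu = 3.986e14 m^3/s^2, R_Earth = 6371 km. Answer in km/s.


r1 = 6927.8330 km = 6.927833e+06 m
r2 = 29681.4670 km = 2.9681467e+07 m
dv1 = sqrt(mu/r1)*(sqrt(2*r2/(r1+r2)) - 1) = 2073.7435 m/s
dv2 = sqrt(mu/r2)*(1 - sqrt(2*r1/(r1+r2))) = 1410.1275 m/s
total dv = |dv1| + |dv2| = 2073.7435 + 1410.1275 = 3483.8710 m/s = 3.4839 km/s

3.4839 km/s


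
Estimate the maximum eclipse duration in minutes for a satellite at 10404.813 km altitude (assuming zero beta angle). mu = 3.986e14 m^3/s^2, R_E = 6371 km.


r = 16775.8130 km
T = 360.4005 min
Eclipse fraction = arcsin(R_E/r)/pi = arcsin(6371.0000/16775.8130)/pi
= arcsin(0.379773)/pi = 0.1239979
Eclipse duration = 0.1239979 * 360.4005 = 44.6889 min

44.6889 minutes


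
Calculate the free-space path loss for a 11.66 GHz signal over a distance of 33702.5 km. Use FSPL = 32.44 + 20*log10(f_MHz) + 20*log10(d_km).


f = 11.66 GHz = 11660.0000 MHz
d = 33702.5 km
FSPL = 32.44 + 20*log10(11660.0000) + 20*log10(33702.5)
FSPL = 32.44 + 81.3340 + 90.5532
FSPL = 204.3272 dB

204.3272 dB


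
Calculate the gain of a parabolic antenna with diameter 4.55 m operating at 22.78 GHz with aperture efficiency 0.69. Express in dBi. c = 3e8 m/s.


lambda = c/f = 3e8 / 2.278e+10 = 0.01316945 m
G = eta*(pi*D/lambda)^2 = 0.69*(pi*4.55/0.01316945)^2
G = 812898.9442 (linear)
G = 10*log10(812898.9442) = 59.1004 dBi

59.1004 dBi


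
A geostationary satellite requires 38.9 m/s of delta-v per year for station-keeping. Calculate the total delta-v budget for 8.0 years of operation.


dV = rate * years = 38.9 * 8.0
dV = 311.2000 m/s

311.2000 m/s


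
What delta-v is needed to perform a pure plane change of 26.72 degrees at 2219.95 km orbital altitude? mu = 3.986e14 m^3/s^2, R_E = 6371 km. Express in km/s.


r = 8590.9500 km = 8.59095e+06 m
V = sqrt(mu/r) = 6811.5830 m/s
di = 26.72 deg = 0.466352 rad
dV = 2*V*sin(di/2) = 2*6811.5830*sin(0.233176)
dV = 3147.8875 m/s = 3.1479 km/s

3.1479 km/s


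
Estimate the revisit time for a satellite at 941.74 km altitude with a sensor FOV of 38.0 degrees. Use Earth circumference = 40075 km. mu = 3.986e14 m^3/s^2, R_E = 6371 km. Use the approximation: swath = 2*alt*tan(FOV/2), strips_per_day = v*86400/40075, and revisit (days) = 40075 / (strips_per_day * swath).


swath = 2*941.74*tan(0.3316126) = 648.5342 km
v = sqrt(mu/r) = 7382.9271 m/s = 7.3829 km/s
strips/day = v*86400/40075 = 7.3829*86400/40075 = 15.9173
coverage/day = strips * swath = 15.9173 * 648.5342 = 10322.8985 km
revisit = 40075 / 10322.8985 = 3.8821 days

3.8821 days


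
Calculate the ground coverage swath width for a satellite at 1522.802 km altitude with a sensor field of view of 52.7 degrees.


FOV = 52.7 deg = 0.9197885 rad
swath = 2 * alt * tan(FOV/2) = 2 * 1522.802 * tan(0.4598943)
swath = 2 * 1522.802 * 0.4953171
swath = 1508.5397 km

1508.5397 km


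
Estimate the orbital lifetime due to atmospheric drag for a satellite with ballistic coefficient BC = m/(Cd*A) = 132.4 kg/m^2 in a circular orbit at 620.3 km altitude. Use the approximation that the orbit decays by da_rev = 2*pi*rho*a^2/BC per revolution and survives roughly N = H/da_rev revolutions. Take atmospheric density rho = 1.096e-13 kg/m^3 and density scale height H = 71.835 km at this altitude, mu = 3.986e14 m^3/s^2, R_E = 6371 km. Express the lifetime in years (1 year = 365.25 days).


a = R_E + alt = 6991.3000 km = 6.9913e+06 m
da_rev = 2*pi*rho*a^2/BC = 2*pi*1.096e-13*(6.9913e+06)^2/132.4 = 0.254225034 m per revolution
N = H/da_rev = 71835.0000 m / 0.254225034 m = 282564.6195 revolutions
P = 2*pi*sqrt(a^3/mu) = 5817.6572 s
lifetime = N*P = 282564.6195 * 5817.6572 = 1.6438641e+09 s = 19026.2048 days
years = 19026.2048 / 365.25 = 52.0909 years

52.0909 years


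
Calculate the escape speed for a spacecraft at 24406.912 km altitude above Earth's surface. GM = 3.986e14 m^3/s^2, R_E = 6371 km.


r = 6371.0 + 24406.912 = 30777.9120 km = 3.0777912e+07 m
v_esc = sqrt(2*mu/r) = sqrt(2*3.986e14 / 3.0777912e+07)
v_esc = 5089.3705 m/s = 5.0894 km/s

5.0894 km/s


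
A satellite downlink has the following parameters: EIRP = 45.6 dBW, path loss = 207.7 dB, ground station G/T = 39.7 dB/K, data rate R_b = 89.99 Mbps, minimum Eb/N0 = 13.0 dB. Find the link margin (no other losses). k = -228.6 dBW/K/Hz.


C/N0 = EIRP - FSPL + G/T - k = 45.6 - 207.7 + 39.7 - (-228.6)
C/N0 = 106.2000 dB-Hz
R_b = 89.99 Mbps = 8.999e+07 bps -> 10*log10(R_b) = 79.5419 dB-Hz
Eb/N0 = C/N0 - 10*log10(R_b) = 106.2000 - 79.5419 = 26.6581 dB
Margin = Eb/N0 - Eb/N0_req = 26.6581 - 13.0 = 13.6581 dB (link closes)

13.6581 dB


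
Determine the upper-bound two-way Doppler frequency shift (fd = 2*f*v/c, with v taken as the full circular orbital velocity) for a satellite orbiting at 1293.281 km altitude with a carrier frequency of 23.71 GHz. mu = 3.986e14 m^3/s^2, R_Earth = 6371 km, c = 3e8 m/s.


r = 7.664281e+06 m
v = sqrt(mu/r) = 7211.6217 m/s (worst-case radial velocity)
f = 23.71 GHz = 2.371e+10 Hz
fd = 2*f*v/c = 2*2.371e+10*7211.6217/3.0e+08
fd = 1.139917e+06 Hz

1.1399e+06 Hz


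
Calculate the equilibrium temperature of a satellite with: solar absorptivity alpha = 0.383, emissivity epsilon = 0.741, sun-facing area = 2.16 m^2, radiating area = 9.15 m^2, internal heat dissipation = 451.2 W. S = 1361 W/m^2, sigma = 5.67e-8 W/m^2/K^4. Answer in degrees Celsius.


Numerator = alpha*S*A_sun + Q_int = 0.383*1361*2.16 + 451.2 = 1577.1281 W
Denominator = eps*sigma*A_rad = 0.741*5.67e-8*9.15 = 3.844345e-07 W/K^4
T^4 = 4.1024623e+09 K^4
T = 253.0819 K = -20.0681 C

-20.0681 degrees Celsius


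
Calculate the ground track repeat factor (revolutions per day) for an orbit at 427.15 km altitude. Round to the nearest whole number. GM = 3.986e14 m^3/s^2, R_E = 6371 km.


r = 6.79815e+06 m
T = 2*pi*sqrt(r^3/mu) = 5578.2418 s = 92.9707 min
revs/day = 1440 / 92.9707 = 15.4888
Rounded: 15 revolutions per day

15 revolutions per day


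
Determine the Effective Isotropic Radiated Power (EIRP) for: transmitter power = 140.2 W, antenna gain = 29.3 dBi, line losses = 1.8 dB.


Pt = 140.2 W = 21.4675 dBW
EIRP = Pt_dBW + Gt - losses = 21.4675 + 29.3 - 1.8 = 48.9675 dBW

48.9675 dBW


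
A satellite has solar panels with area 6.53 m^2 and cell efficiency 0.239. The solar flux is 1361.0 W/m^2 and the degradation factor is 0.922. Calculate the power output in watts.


P = area * eta * S * degradation
P = 6.53 * 0.239 * 1361.0 * 0.922
P = 1958.3943 W

1958.3943 W


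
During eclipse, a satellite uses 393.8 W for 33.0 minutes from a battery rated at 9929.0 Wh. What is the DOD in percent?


E_used = P * t / 60 = 393.8 * 33.0 / 60 = 216.5900 Wh
DOD = E_used / E_total * 100 = 216.5900 / 9929.0 * 100
DOD = 2.1814 %

2.1814 %


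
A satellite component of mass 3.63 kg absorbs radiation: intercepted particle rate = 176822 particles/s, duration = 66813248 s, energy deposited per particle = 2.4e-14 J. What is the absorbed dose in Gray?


Total energy deposited = rate * time * E_per
  = 176822 * 66813248 * 2.4e-14 = 0.2835373 J
Dose = E_total / mass = 0.2835373 / 3.63
Dose = 0.07810944 Gy

0.0781 Gy


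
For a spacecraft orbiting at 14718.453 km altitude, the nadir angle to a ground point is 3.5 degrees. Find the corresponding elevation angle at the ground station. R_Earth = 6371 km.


r = R_E + alt = 21089.4530 km
Law of sines in the satellite / Earth-center / ground-point triangle:
  sin(nadir)/R_E = sin(90 + el)/r  =>  cos(el) = (r/R_E)*sin(nadir)
cos(el) = (21089.4530 / 6371.0000) * sin(3.5 deg) = 0.2020845
el = arccos(0.2020845) = 78.3411 deg
(Earth-central angle = 90 - nadir - el = 8.1589 deg)

78.3411 degrees


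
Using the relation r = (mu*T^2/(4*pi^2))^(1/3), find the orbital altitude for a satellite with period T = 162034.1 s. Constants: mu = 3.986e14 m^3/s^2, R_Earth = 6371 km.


T = 162034.1 s
r = (mu*T^2/(4*pi^2))^(1/3) = (3.986e14 * 162034.1^2 / (4*pi^2))^(1/3)
r = 6.4238708e+07 m = 64238.7084 km
alt = r - R_E = 64238.7084 - 6371 = 57867.7084 km

57867.7084 km


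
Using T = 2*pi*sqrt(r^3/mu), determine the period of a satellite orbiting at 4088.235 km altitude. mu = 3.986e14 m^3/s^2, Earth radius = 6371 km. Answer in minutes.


r = 10459.2350 km = 1.0459235e+07 m
T = 2*pi*sqrt(r^3/mu) = 2*pi*sqrt(1.1441943e+21 / 3.986e14)
T = 10645.3784 s = 177.4230 min

177.4230 minutes


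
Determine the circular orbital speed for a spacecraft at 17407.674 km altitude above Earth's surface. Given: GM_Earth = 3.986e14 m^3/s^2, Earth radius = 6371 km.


r = R_E + alt = 6371.0 + 17407.674 = 23778.6740 km = 2.3778674e+07 m
v = sqrt(mu/r) = sqrt(3.986e14 / 2.3778674e+07) = 4094.2545 m/s = 4.0943 km/s

4.0943 km/s


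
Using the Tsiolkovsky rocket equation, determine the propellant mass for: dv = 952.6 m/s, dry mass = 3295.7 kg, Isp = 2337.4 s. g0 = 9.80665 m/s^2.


ve = Isp * g0 = 2337.4 * 9.80665 = 22922.063710 m/s
mass ratio = exp(dv/ve) = exp(952.6/22922.063710) = 1.04243384
m_prop = m_dry * (mr - 1) = 3295.7 * (1.04243384 - 1)
m_prop = 139.8492 kg

139.8492 kg


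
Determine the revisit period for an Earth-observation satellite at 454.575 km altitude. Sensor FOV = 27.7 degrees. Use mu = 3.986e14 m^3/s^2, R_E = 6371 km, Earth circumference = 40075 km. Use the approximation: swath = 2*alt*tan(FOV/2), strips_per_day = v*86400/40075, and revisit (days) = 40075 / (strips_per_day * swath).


swath = 2*454.575*tan(0.2417281) = 224.1501 km
v = sqrt(mu/r) = 7641.8591 m/s = 7.6419 km/s
strips/day = v*86400/40075 = 7.6419*86400/40075 = 16.4755
coverage/day = strips * swath = 16.4755 * 224.1501 = 3692.9902 km
revisit = 40075 / 3692.9902 = 10.8516 days

10.8516 days


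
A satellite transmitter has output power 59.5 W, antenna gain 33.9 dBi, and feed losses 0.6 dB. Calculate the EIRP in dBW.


Pt = 59.5 W = 17.7452 dBW
EIRP = Pt_dBW + Gt - losses = 17.7452 + 33.9 - 0.6 = 51.0452 dBW

51.0452 dBW


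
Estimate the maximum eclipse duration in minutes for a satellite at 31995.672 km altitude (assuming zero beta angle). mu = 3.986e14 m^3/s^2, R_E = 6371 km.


r = 38366.6720 km
T = 1246.4968 min
Eclipse fraction = arcsin(R_E/r)/pi = arcsin(6371.0000/38366.6720)/pi
= arcsin(0.1660556)/pi = 0.05310312
Eclipse duration = 0.05310312 * 1246.4968 = 66.1929 min

66.1929 minutes


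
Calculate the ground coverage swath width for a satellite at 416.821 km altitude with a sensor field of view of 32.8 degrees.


FOV = 32.8 deg = 0.572468 rad
swath = 2 * alt * tan(FOV/2) = 2 * 416.821 * tan(0.286234)
swath = 2 * 416.821 * 0.294316
swath = 245.3542 km

245.3542 km


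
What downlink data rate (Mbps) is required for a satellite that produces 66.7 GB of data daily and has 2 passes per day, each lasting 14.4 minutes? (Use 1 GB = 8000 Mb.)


total contact time = 2 * 14.4 * 60 = 1728.0000 s
data = 66.7 GB = 533600.0000 Mb
rate = 533600.0000 / 1728.0000 = 308.7963 Mbps

308.7963 Mbps


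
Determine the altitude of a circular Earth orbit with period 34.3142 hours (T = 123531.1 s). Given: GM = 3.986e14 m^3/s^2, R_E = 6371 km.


T = 123531.1 s
r = (mu*T^2/(4*pi^2))^(1/3) = (3.986e14 * 123531.1^2 / (4*pi^2))^(1/3)
r = 5.3609702e+07 m = 53609.7018 km
alt = r - R_E = 53609.7018 - 6371 = 47238.7018 km

47238.7018 km


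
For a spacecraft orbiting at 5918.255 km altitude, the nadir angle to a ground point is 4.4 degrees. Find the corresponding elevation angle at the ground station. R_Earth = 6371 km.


r = R_E + alt = 12289.2550 km
Law of sines in the satellite / Earth-center / ground-point triangle:
  sin(nadir)/R_E = sin(90 + el)/r  =>  cos(el) = (r/R_E)*sin(nadir)
cos(el) = (12289.2550 / 6371.0000) * sin(4.4 deg) = 0.1479861
el = arccos(0.1479861) = 81.4898 deg
(Earth-central angle = 90 - nadir - el = 4.1102 deg)

81.4898 degrees


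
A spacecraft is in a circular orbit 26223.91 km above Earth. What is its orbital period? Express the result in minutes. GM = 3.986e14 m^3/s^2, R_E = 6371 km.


r = 32594.9100 km = 3.259491e+07 m
T = 2*pi*sqrt(r^3/mu) = 2*pi*sqrt(3.462975e+22 / 3.986e14)
T = 58564.6970 s = 976.0783 min

976.0783 minutes


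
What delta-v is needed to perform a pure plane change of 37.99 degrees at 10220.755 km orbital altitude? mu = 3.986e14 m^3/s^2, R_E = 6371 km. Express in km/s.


r = 16591.7550 km = 1.6591755e+07 m
V = sqrt(mu/r) = 4901.4264 m/s
di = 37.99 deg = 0.6630506 rad
dV = 2*V*sin(di/2) = 2*4901.4264*sin(0.3315253)
dV = 3190.6878 m/s = 3.1907 km/s

3.1907 km/s


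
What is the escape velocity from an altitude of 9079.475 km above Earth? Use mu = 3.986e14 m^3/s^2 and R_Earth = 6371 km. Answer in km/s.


r = 6371.0 + 9079.475 = 15450.4750 km = 1.5450475e+07 m
v_esc = sqrt(2*mu/r) = sqrt(2*3.986e14 / 1.5450475e+07)
v_esc = 7183.1135 m/s = 7.1831 km/s

7.1831 km/s


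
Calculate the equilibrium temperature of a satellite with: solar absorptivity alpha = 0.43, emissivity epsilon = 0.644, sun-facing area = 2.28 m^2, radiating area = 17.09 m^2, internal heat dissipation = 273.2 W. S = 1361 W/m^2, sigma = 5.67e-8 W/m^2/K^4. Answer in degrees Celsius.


Numerator = alpha*S*A_sun + Q_int = 0.43*1361*2.28 + 273.2 = 1607.5244 W
Denominator = eps*sigma*A_rad = 0.644*5.67e-8*17.09 = 6.2403793e-07 W/K^4
T^4 = 2.5760043e+09 K^4
T = 225.2873 K = -47.8627 C

-47.8627 degrees Celsius


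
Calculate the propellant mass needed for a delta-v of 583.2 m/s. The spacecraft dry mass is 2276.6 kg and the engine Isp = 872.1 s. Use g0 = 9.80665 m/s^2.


ve = Isp * g0 = 872.1 * 9.80665 = 8552.379465 m/s
mass ratio = exp(dv/ve) = exp(583.2/8552.379465) = 1.07057036
m_prop = m_dry * (mr - 1) = 2276.6 * (1.07057036 - 1)
m_prop = 160.6605 kg

160.6605 kg


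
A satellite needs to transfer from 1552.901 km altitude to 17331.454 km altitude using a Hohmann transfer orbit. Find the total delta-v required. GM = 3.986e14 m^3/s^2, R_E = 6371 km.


r1 = 7923.9010 km = 7.923901e+06 m
r2 = 23702.4540 km = 2.3702454e+07 m
dv1 = sqrt(mu/r1)*(sqrt(2*r2/(r1+r2)) - 1) = 1590.8316 m/s
dv2 = sqrt(mu/r2)*(1 - sqrt(2*r1/(r1+r2))) = 1197.9330 m/s
total dv = |dv1| + |dv2| = 1590.8316 + 1197.9330 = 2788.7647 m/s = 2.7888 km/s

2.7888 km/s


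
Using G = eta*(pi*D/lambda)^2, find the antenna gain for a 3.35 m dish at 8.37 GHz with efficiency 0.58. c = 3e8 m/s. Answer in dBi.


lambda = c/f = 3e8 / 8.37e+09 = 0.03584229 m
G = eta*(pi*D/lambda)^2 = 0.58*(pi*3.35/0.03584229)^2
G = 50006.4195 (linear)
G = 10*log10(50006.4195) = 46.9903 dBi

46.9903 dBi


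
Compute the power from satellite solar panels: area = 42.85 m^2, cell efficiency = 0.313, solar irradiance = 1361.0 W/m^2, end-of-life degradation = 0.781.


P = area * eta * S * degradation
P = 42.85 * 0.313 * 1361.0 * 0.781
P = 14256.2178 W

14256.2178 W


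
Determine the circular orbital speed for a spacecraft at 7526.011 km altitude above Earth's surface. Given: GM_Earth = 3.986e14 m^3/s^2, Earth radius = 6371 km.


r = R_E + alt = 6371.0 + 7526.011 = 13897.0110 km = 1.3897011e+07 m
v = sqrt(mu/r) = sqrt(3.986e14 / 1.3897011e+07) = 5355.5977 m/s = 5.3556 km/s

5.3556 km/s


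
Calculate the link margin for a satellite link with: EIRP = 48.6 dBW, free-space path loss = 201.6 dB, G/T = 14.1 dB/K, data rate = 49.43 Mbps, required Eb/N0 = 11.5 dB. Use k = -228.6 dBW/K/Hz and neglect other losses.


C/N0 = EIRP - FSPL + G/T - k = 48.6 - 201.6 + 14.1 - (-228.6)
C/N0 = 89.7000 dB-Hz
R_b = 49.43 Mbps = 4.943e+07 bps -> 10*log10(R_b) = 76.9399 dB-Hz
Eb/N0 = C/N0 - 10*log10(R_b) = 89.7000 - 76.9399 = 12.7601 dB
Margin = Eb/N0 - Eb/N0_req = 12.7601 - 11.5 = 1.2601 dB (link closes)

1.2601 dB


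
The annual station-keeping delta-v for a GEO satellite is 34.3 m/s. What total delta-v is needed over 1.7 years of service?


dV = rate * years = 34.3 * 1.7
dV = 58.3100 m/s

58.3100 m/s


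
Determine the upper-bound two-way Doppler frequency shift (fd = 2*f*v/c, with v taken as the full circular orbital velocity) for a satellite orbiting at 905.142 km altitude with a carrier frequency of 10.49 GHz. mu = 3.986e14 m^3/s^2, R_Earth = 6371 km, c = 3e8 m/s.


r = 7.276142e+06 m
v = sqrt(mu/r) = 7401.4714 m/s (worst-case radial velocity)
f = 10.49 GHz = 1.049e+10 Hz
fd = 2*f*v/c = 2*1.049e+10*7401.4714/3.0e+08
fd = 517609.5652 Hz

517609.5652 Hz


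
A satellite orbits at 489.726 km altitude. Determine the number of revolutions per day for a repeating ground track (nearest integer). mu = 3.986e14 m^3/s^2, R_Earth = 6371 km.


r = 6.860726e+06 m
T = 2*pi*sqrt(r^3/mu) = 5655.4391 s = 94.2573 min
revs/day = 1440 / 94.2573 = 15.2773
Rounded: 15 revolutions per day

15 revolutions per day


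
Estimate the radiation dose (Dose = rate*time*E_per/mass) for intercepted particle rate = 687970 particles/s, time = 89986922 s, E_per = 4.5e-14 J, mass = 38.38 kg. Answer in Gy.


Total energy deposited = rate * time * E_per
  = 687970 * 89986922 * 4.5e-14 = 2.7859 J
Dose = E_total / mass = 2.7859 / 38.38
Dose = 0.0725866 Gy

0.0726 Gy


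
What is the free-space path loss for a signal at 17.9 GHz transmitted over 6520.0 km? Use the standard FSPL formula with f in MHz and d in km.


f = 17.9 GHz = 17900.0000 MHz
d = 6520.0 km
FSPL = 32.44 + 20*log10(17900.0000) + 20*log10(6520.0)
FSPL = 32.44 + 85.0571 + 76.2850
FSPL = 193.7820 dB

193.7820 dB


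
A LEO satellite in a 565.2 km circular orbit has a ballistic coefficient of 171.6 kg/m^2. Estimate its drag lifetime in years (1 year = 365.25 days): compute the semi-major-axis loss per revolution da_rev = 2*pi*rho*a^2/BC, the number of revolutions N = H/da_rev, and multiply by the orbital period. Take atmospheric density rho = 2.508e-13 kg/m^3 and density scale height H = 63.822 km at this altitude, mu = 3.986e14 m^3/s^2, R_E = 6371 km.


a = R_E + alt = 6936.2000 km = 6.9362e+06 m
da_rev = 2*pi*rho*a^2/BC = 2*pi*2.508e-13*(6.9362e+06)^2/171.6 = 0.441807752 m per revolution
N = H/da_rev = 63822.0000 m / 0.441807752 m = 144456.4967 revolutions
P = 2*pi*sqrt(a^3/mu) = 5749.0175 s
lifetime = N*P = 144456.4967 * 5749.0175 = 8.3048293e+08 s = 9612.0709 days
years = 9612.0709 / 365.25 = 26.3164 years

26.3164 years


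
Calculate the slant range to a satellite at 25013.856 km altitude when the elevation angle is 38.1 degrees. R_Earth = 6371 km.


h = 25013.856 km, el = 38.1 deg
d = -R_E*sin(el) + sqrt((R_E*sin(el))^2 + 2*R_E*h + h^2)
d = -6371.0000*sin(0.6649704) + sqrt((6371.0000*0.6170359)^2 + 2*6371.0000*25013.856 + 25013.856^2)
d = 27050.6877 km

27050.6877 km


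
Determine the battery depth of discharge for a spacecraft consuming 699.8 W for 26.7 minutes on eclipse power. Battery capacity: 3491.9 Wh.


E_used = P * t / 60 = 699.8 * 26.7 / 60 = 311.4110 Wh
DOD = E_used / E_total * 100 = 311.4110 / 3491.9 * 100
DOD = 8.9181 %

8.9181 %


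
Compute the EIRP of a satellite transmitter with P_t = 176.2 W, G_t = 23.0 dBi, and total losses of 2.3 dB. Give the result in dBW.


Pt = 176.2 W = 22.4601 dBW
EIRP = Pt_dBW + Gt - losses = 22.4601 + 23.0 - 2.3 = 43.1601 dBW

43.1601 dBW


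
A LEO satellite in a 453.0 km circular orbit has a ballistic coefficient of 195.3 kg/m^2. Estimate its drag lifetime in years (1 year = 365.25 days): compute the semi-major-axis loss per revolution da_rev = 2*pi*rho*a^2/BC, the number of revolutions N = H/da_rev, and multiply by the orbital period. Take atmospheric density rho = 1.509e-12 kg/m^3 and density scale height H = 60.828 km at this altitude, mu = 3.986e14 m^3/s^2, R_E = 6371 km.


a = R_E + alt = 6824.0000 km = 6.824e+06 m
da_rev = 2*pi*rho*a^2/BC = 2*pi*1.509e-12*(6.824e+06)^2/195.3 = 2.260710 m per revolution
N = H/da_rev = 60828.0000 m / 2.260710 m = 26906.5885 revolutions
P = 2*pi*sqrt(a^3/mu) = 5610.0890 s
lifetime = N*P = 26906.5885 * 5610.0890 = 1.5094835e+08 s = 1747.0874 days
years = 1747.0874 / 365.25 = 4.7833 years

4.7833 years


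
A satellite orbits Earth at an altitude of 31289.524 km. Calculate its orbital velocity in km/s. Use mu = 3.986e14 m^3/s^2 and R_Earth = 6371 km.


r = R_E + alt = 6371.0 + 31289.524 = 37660.5240 km = 3.7660524e+07 m
v = sqrt(mu/r) = sqrt(3.986e14 / 3.7660524e+07) = 3253.3101 m/s = 3.2533 km/s

3.2533 km/s


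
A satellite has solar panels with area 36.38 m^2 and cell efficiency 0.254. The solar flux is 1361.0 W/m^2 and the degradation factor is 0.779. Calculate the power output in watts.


P = area * eta * S * degradation
P = 36.38 * 0.254 * 1361.0 * 0.779
P = 9796.9749 W

9796.9749 W


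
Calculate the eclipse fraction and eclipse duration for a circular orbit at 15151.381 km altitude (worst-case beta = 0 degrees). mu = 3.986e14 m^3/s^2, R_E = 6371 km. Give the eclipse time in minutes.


r = 21522.3810 km
T = 523.7155 min
Eclipse fraction = arcsin(R_E/r)/pi = arcsin(6371.0000/21522.3810)/pi
= arcsin(0.2960174)/pi = 0.09565865
Eclipse duration = 0.09565865 * 523.7155 = 50.0979 min

50.0979 minutes


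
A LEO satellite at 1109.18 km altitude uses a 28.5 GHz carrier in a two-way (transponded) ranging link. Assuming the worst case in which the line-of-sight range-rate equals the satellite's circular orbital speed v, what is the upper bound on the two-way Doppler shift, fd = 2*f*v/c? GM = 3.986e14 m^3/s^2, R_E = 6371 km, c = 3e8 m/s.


r = 7.48018e+06 m
v = sqrt(mu/r) = 7299.8279 m/s (worst-case radial velocity)
f = 28.5 GHz = 2.85e+10 Hz
fd = 2*f*v/c = 2*2.85e+10*7299.8279/3.0e+08
fd = 1.3869673e+06 Hz

1.3870e+06 Hz


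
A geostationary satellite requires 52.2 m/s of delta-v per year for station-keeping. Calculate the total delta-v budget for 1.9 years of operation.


dV = rate * years = 52.2 * 1.9
dV = 99.1800 m/s

99.1800 m/s


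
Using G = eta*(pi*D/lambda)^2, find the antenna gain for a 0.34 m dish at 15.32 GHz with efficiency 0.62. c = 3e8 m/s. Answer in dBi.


lambda = c/f = 3e8 / 1.532e+10 = 0.01958225 m
G = eta*(pi*D/lambda)^2 = 0.62*(pi*0.34/0.01958225)^2
G = 1844.6938 (linear)
G = 10*log10(1844.6938) = 32.6592 dBi

32.6592 dBi


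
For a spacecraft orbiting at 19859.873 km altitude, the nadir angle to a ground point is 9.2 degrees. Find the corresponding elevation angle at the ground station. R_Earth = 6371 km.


r = R_E + alt = 26230.8730 km
Law of sines in the satellite / Earth-center / ground-point triangle:
  sin(nadir)/R_E = sin(90 + el)/r  =>  cos(el) = (r/R_E)*sin(nadir)
cos(el) = (26230.8730 / 6371.0000) * sin(9.2 deg) = 0.6582676
el = arccos(0.6582676) = 48.8321 deg
(Earth-central angle = 90 - nadir - el = 31.9679 deg)

48.8321 degrees


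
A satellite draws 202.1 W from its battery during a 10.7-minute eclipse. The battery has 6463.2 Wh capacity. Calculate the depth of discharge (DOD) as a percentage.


E_used = P * t / 60 = 202.1 * 10.7 / 60 = 36.0412 Wh
DOD = E_used / E_total * 100 = 36.0412 / 6463.2 * 100
DOD = 0.5576366 %

0.5576 %


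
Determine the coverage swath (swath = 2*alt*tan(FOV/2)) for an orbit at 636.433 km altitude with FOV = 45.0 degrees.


FOV = 45.0 deg = 0.7853982 rad
swath = 2 * alt * tan(FOV/2) = 2 * 636.433 * tan(0.3926991)
swath = 2 * 636.433 * 0.4142136
swath = 527.2384 km

527.2384 km


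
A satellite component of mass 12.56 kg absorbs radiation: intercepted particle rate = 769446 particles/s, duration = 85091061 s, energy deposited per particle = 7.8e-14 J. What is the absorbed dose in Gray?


Total energy deposited = rate * time * E_per
  = 769446 * 85091061 * 7.8e-14 = 5.1069 J
Dose = E_total / mass = 5.1069 / 12.56
Dose = 0.4065997 Gy

0.4066 Gy


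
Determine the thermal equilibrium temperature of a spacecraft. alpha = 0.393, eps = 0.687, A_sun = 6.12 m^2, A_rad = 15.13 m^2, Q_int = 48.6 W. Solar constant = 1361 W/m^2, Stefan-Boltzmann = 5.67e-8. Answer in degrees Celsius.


Numerator = alpha*S*A_sun + Q_int = 0.393*1361*6.12 + 48.6 = 3322.0228 W
Denominator = eps*sigma*A_rad = 0.687*5.67e-8*15.13 = 5.8935738e-07 W/K^4
T^4 = 5.6366865e+09 K^4
T = 274.0034 K = 0.8534114 C

0.8534 degrees Celsius


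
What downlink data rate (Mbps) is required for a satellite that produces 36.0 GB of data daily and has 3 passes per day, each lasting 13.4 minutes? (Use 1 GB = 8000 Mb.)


total contact time = 3 * 13.4 * 60 = 2412.0000 s
data = 36.0 GB = 288000.0000 Mb
rate = 288000.0000 / 2412.0000 = 119.4030 Mbps

119.4030 Mbps


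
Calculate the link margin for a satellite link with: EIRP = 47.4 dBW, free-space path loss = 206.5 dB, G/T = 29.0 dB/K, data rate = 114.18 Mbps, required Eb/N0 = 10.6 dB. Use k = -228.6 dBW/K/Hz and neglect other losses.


C/N0 = EIRP - FSPL + G/T - k = 47.4 - 206.5 + 29.0 - (-228.6)
C/N0 = 98.5000 dB-Hz
R_b = 114.18 Mbps = 1.1418e+08 bps -> 10*log10(R_b) = 80.5759 dB-Hz
Eb/N0 = C/N0 - 10*log10(R_b) = 98.5000 - 80.5759 = 17.9241 dB
Margin = Eb/N0 - Eb/N0_req = 17.9241 - 10.6 = 7.3241 dB (link closes)

7.3241 dB


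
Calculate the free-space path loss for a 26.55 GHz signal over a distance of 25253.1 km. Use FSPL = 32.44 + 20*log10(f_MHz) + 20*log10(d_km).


f = 26.55 GHz = 26550.0000 MHz
d = 25253.1 km
FSPL = 32.44 + 20*log10(26550.0000) + 20*log10(25253.1)
FSPL = 32.44 + 88.4813 + 88.0463
FSPL = 208.9676 dB

208.9676 dB


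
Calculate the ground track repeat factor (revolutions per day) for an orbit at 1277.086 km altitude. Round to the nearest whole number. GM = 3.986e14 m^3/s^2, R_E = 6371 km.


r = 7.648086e+06 m
T = 2*pi*sqrt(r^3/mu) = 6656.4146 s = 110.9402 min
revs/day = 1440 / 110.9402 = 12.9800
Rounded: 13 revolutions per day

13 revolutions per day


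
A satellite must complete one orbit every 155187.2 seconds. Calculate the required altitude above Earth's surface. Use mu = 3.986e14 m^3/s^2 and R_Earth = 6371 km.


T = 155187.2 s
r = (mu*T^2/(4*pi^2))^(1/3) = (3.986e14 * 155187.2^2 / (4*pi^2))^(1/3)
r = 6.2416074e+07 m = 62416.0744 km
alt = r - R_E = 62416.0744 - 6371 = 56045.0744 km

56045.0744 km


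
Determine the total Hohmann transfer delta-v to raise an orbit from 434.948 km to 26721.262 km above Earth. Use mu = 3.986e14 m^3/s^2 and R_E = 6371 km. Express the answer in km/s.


r1 = 6805.9480 km = 6.805948e+06 m
r2 = 33092.2620 km = 3.3092262e+07 m
dv1 = sqrt(mu/r1)*(sqrt(2*r2/(r1+r2)) - 1) = 2203.7010 m/s
dv2 = sqrt(mu/r2)*(1 - sqrt(2*r1/(r1+r2))) = 1443.4469 m/s
total dv = |dv1| + |dv2| = 2203.7010 + 1443.4469 = 3647.1479 m/s = 3.6471 km/s

3.6471 km/s


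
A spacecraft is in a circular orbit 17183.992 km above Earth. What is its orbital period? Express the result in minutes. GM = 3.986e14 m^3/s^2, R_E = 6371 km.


r = 23554.9920 km = 2.3554992e+07 m
T = 2*pi*sqrt(r^3/mu) = 2*pi*sqrt(1.3069196e+22 / 3.986e14)
T = 35977.8878 s = 599.6315 min

599.6315 minutes


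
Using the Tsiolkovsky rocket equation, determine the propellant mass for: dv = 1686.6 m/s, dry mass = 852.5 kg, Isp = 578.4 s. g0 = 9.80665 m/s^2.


ve = Isp * g0 = 578.4 * 9.80665 = 5672.166360 m/s
mass ratio = exp(dv/ve) = exp(1686.6/5672.166360) = 1.34628199
m_prop = m_dry * (mr - 1) = 852.5 * (1.34628199 - 1)
m_prop = 295.2054 kg

295.2054 kg


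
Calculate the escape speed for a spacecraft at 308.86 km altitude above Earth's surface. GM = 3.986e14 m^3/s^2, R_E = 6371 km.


r = 6371.0 + 308.86 = 6679.8600 km = 6.67986e+06 m
v_esc = sqrt(2*mu/r) = sqrt(2*3.986e14 / 6.67986e+06)
v_esc = 10924.4596 m/s = 10.9245 km/s

10.9245 km/s


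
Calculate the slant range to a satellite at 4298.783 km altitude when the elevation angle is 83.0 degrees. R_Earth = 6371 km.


h = 4298.783 km, el = 83.0 deg
d = -R_E*sin(el) + sqrt((R_E*sin(el))^2 + 2*R_E*h + h^2)
d = -6371.0000*sin(1.4486) + sqrt((6371.0000*0.9925462)^2 + 2*6371.0000*4298.783 + 4298.783^2)
d = 4317.9840 km

4317.9840 km


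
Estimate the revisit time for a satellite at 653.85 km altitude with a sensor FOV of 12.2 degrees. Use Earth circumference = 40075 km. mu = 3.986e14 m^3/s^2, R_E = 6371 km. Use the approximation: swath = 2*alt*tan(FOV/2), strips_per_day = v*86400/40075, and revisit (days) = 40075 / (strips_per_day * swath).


swath = 2*653.85*tan(0.1064651) = 139.7528 km
v = sqrt(mu/r) = 7532.6904 m/s = 7.5327 km/s
strips/day = v*86400/40075 = 7.5327*86400/40075 = 16.2402
coverage/day = strips * swath = 16.2402 * 139.7528 = 2269.6082 km
revisit = 40075 / 2269.6082 = 17.6572 days

17.6572 days


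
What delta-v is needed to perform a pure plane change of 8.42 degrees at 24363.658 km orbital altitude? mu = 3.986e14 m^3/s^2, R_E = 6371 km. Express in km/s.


r = 30734.6580 km = 3.0734658e+07 m
V = sqrt(mu/r) = 3601.2598 m/s
di = 8.42 deg = 0.1469567 rad
dV = 2*V*sin(di/2) = 2*3601.2598*sin(0.07347836)
dV = 528.7532 m/s = 0.5287532 km/s

0.5288 km/s


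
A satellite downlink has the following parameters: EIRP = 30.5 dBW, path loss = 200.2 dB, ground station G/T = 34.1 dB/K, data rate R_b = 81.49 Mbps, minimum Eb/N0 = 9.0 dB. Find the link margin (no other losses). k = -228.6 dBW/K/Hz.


C/N0 = EIRP - FSPL + G/T - k = 30.5 - 200.2 + 34.1 - (-228.6)
C/N0 = 93.0000 dB-Hz
R_b = 81.49 Mbps = 8.149e+07 bps -> 10*log10(R_b) = 79.1110 dB-Hz
Eb/N0 = C/N0 - 10*log10(R_b) = 93.0000 - 79.1110 = 13.8890 dB
Margin = Eb/N0 - Eb/N0_req = 13.8890 - 9.0 = 4.8890 dB (link closes)

4.8890 dB


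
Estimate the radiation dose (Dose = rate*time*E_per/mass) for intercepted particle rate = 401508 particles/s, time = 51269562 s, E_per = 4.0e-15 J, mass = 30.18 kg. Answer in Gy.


Total energy deposited = rate * time * E_per
  = 401508 * 51269562 * 4.0e-15 = 0.08234056 J
Dose = E_total / mass = 0.08234056 / 30.18
Dose = 0.002728315 Gy

0.0027 Gy


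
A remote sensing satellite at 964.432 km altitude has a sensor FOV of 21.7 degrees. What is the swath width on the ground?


FOV = 21.7 deg = 0.3787364 rad
swath = 2 * alt * tan(FOV/2) = 2 * 964.432 * tan(0.1893682)
swath = 2 * 964.432 * 0.1916648
swath = 369.6953 km

369.6953 km


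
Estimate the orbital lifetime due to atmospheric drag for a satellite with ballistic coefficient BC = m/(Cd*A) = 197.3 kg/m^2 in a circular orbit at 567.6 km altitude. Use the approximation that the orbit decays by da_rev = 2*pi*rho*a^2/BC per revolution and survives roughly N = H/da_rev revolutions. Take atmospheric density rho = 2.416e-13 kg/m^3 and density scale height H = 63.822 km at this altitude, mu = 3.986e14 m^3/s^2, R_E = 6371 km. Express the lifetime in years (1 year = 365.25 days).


a = R_E + alt = 6938.6000 km = 6.9386e+06 m
da_rev = 2*pi*rho*a^2/BC = 2*pi*2.416e-13*(6.9386e+06)^2/197.3 = 0.370419138 m per revolution
N = H/da_rev = 63822.0000 m / 0.370419138 m = 172296.7133 revolutions
P = 2*pi*sqrt(a^3/mu) = 5752.0016 s
lifetime = N*P = 172296.7133 * 5752.0016 = 9.9105097e+08 s = 11470.4974 days
years = 11470.4974 / 365.25 = 31.4045 years

31.4045 years


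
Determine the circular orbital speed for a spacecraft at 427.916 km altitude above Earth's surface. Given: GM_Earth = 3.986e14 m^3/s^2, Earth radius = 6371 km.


r = R_E + alt = 6371.0 + 427.916 = 6798.9160 km = 6.798916e+06 m
v = sqrt(mu/r) = sqrt(3.986e14 / 6.798916e+06) = 7656.8266 m/s = 7.6568 km/s

7.6568 km/s


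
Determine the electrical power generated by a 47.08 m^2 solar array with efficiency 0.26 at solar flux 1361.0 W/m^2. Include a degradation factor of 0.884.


P = area * eta * S * degradation
P = 47.08 * 0.26 * 1361.0 * 0.884
P = 14727.2003 W

14727.2003 W


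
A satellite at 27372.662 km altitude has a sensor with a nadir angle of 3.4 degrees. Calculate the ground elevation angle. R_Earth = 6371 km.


r = R_E + alt = 33743.6620 km
Law of sines in the satellite / Earth-center / ground-point triangle:
  sin(nadir)/R_E = sin(90 + el)/r  =>  cos(el) = (r/R_E)*sin(nadir)
cos(el) = (33743.6620 / 6371.0000) * sin(3.4 deg) = 0.314113
el = arccos(0.314113) = 71.6927 deg
(Earth-central angle = 90 - nadir - el = 14.9073 deg)

71.6927 degrees


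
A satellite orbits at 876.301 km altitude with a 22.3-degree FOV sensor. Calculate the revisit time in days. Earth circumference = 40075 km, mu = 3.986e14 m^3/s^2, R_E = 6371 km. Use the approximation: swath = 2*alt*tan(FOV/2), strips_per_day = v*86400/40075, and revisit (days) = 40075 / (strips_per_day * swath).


swath = 2*876.301*tan(0.1946042) = 345.4354 km
v = sqrt(mu/r) = 7416.1840 m/s = 7.4162 km/s
strips/day = v*86400/40075 = 7.4162*86400/40075 = 15.9890
coverage/day = strips * swath = 15.9890 * 345.4354 = 5523.1594 km
revisit = 40075 / 5523.1594 = 7.2558 days

7.2558 days


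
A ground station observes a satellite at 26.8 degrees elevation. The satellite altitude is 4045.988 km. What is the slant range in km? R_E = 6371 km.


h = 4045.988 km, el = 26.8 deg
d = -R_E*sin(el) + sqrt((R_E*sin(el))^2 + 2*R_E*h + h^2)
d = -6371.0000*sin(0.4677482) + sqrt((6371.0000*0.4508775)^2 + 2*6371.0000*4045.988 + 4045.988^2)
d = 5855.3162 km

5855.3162 km


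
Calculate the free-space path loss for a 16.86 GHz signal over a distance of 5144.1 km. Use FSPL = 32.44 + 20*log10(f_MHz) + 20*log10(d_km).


f = 16.86 GHz = 16860.0000 MHz
d = 5144.1 km
FSPL = 32.44 + 20*log10(16860.0000) + 20*log10(5144.1)
FSPL = 32.44 + 84.5372 + 74.2262
FSPL = 191.2033 dB

191.2033 dB


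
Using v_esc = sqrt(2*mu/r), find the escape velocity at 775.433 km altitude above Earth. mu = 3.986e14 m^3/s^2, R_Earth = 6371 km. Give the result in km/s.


r = 6371.0 + 775.433 = 7146.4330 km = 7.146433e+06 m
v_esc = sqrt(2*mu/r) = sqrt(2*3.986e14 / 7.146433e+06)
v_esc = 10561.8254 m/s = 10.5618 km/s

10.5618 km/s


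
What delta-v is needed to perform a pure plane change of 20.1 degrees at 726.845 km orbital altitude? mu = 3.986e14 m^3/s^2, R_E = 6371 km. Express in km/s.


r = 7097.8450 km = 7.097845e+06 m
V = sqrt(mu/r) = 7493.8568 m/s
di = 20.1 deg = 0.3508112 rad
dV = 2*V*sin(di/2) = 2*7493.8568*sin(0.1754056)
dV = 2615.4687 m/s = 2.6155 km/s

2.6155 km/s


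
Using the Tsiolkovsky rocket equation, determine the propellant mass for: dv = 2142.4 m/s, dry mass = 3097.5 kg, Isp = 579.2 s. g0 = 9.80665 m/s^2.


ve = Isp * g0 = 579.2 * 9.80665 = 5680.011680 m/s
mass ratio = exp(dv/ve) = exp(2142.4/5680.011680) = 1.45817014
m_prop = m_dry * (mr - 1) = 3097.5 * (1.45817014 - 1)
m_prop = 1419.1820 kg

1419.1820 kg


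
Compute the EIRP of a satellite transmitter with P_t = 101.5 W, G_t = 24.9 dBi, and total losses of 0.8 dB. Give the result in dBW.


Pt = 101.5 W = 20.0647 dBW
EIRP = Pt_dBW + Gt - losses = 20.0647 + 24.9 - 0.8 = 44.1647 dBW

44.1647 dBW


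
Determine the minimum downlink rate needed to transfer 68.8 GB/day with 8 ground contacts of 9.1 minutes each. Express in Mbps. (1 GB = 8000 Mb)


total contact time = 8 * 9.1 * 60 = 4368.0000 s
data = 68.8 GB = 550400.0000 Mb
rate = 550400.0000 / 4368.0000 = 126.0073 Mbps

126.0073 Mbps


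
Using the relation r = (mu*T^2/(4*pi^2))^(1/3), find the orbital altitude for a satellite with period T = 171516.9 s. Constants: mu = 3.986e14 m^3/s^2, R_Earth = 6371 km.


T = 171516.9 s
r = (mu*T^2/(4*pi^2))^(1/3) = (3.986e14 * 171516.9^2 / (4*pi^2))^(1/3)
r = 6.6721192e+07 m = 66721.1923 km
alt = r - R_E = 66721.1923 - 6371 = 60350.1923 km

60350.1923 km


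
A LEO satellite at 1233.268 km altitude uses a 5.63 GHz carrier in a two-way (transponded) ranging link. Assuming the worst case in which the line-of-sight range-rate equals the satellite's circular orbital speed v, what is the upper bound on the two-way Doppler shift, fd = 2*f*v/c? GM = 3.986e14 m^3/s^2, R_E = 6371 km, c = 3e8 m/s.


r = 7.604268e+06 m
v = sqrt(mu/r) = 7240.0229 m/s (worst-case radial velocity)
f = 5.63 GHz = 5.63e+09 Hz
fd = 2*f*v/c = 2*5.63e+09*7240.0229/3.0e+08
fd = 271742.1929 Hz

271742.1929 Hz


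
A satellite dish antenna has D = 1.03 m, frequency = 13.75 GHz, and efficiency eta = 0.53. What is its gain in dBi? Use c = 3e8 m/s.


lambda = c/f = 3e8 / 1.375e+10 = 0.02181818 m
G = eta*(pi*D/lambda)^2 = 0.53*(pi*1.03/0.02181818)^2
G = 11657.7020 (linear)
G = 10*log10(11657.7020) = 40.6661 dBi

40.6661 dBi


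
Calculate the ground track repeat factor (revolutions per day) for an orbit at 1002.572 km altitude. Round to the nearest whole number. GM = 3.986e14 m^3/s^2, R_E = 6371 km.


r = 7.373572e+06 m
T = 2*pi*sqrt(r^3/mu) = 6301.2703 s = 105.0212 min
revs/day = 1440 / 105.0212 = 13.7115
Rounded: 14 revolutions per day

14 revolutions per day


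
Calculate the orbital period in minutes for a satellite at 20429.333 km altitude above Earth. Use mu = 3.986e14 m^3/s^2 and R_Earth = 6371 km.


r = 26800.3330 km = 2.6800333e+07 m
T = 2*pi*sqrt(r^3/mu) = 2*pi*sqrt(1.924955e+22 / 3.986e14)
T = 43663.7977 s = 727.7300 min

727.7300 minutes


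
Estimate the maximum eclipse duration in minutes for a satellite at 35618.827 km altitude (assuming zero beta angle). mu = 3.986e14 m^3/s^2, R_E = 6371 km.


r = 41989.8270 km
T = 1427.1713 min
Eclipse fraction = arcsin(R_E/r)/pi = arcsin(6371.0000/41989.8270)/pi
= arcsin(0.1517272)/pi = 0.04848353
Eclipse duration = 0.04848353 * 1427.1713 = 69.1943 min

69.1943 minutes


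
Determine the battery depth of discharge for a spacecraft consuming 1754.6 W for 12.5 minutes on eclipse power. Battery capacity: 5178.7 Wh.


E_used = P * t / 60 = 1754.6 * 12.5 / 60 = 365.5417 Wh
DOD = E_used / E_total * 100 = 365.5417 / 5178.7 * 100
DOD = 7.0586 %

7.0586 %


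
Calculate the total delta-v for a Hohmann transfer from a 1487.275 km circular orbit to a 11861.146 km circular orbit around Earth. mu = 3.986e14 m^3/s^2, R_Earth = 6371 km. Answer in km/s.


r1 = 7858.2750 km = 7.858275e+06 m
r2 = 18232.1460 km = 1.8232146e+07 m
dv1 = sqrt(mu/r1)*(sqrt(2*r2/(r1+r2)) - 1) = 1297.6840 m/s
dv2 = sqrt(mu/r2)*(1 - sqrt(2*r1/(r1+r2))) = 1046.7264 m/s
total dv = |dv1| + |dv2| = 1297.6840 + 1046.7264 = 2344.4104 m/s = 2.3444 km/s

2.3444 km/s


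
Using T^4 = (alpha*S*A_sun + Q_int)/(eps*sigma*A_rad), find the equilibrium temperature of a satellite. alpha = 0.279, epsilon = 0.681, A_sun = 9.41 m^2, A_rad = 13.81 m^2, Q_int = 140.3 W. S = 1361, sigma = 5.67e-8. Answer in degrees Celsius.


Numerator = alpha*S*A_sun + Q_int = 0.279*1361*9.41 + 140.3 = 3713.4558 W
Denominator = eps*sigma*A_rad = 0.681*5.67e-8*13.81 = 5.3324139e-07 W/K^4
T^4 = 6.9639302e+09 K^4
T = 288.8774 K = 15.7274 C

15.7274 degrees Celsius
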